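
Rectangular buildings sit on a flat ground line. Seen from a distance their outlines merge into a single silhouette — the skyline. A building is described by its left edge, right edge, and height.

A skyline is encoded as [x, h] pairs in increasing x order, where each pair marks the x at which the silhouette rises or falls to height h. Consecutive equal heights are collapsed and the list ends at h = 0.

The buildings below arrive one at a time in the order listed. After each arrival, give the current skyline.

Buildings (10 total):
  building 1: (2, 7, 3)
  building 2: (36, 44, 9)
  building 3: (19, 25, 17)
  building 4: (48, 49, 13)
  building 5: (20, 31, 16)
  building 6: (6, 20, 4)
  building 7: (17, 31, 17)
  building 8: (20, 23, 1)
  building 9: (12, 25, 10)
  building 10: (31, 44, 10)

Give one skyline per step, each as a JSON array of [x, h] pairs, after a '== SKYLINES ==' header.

== SKYLINES ==
[[2,3],[7,0]]
[[2,3],[7,0],[36,9],[44,0]]
[[2,3],[7,0],[19,17],[25,0],[36,9],[44,0]]
[[2,3],[7,0],[19,17],[25,0],[36,9],[44,0],[48,13],[49,0]]
[[2,3],[7,0],[19,17],[25,16],[31,0],[36,9],[44,0],[48,13],[49,0]]
[[2,3],[6,4],[19,17],[25,16],[31,0],[36,9],[44,0],[48,13],[49,0]]
[[2,3],[6,4],[17,17],[31,0],[36,9],[44,0],[48,13],[49,0]]
[[2,3],[6,4],[17,17],[31,0],[36,9],[44,0],[48,13],[49,0]]
[[2,3],[6,4],[12,10],[17,17],[31,0],[36,9],[44,0],[48,13],[49,0]]
[[2,3],[6,4],[12,10],[17,17],[31,10],[44,0],[48,13],[49,0]]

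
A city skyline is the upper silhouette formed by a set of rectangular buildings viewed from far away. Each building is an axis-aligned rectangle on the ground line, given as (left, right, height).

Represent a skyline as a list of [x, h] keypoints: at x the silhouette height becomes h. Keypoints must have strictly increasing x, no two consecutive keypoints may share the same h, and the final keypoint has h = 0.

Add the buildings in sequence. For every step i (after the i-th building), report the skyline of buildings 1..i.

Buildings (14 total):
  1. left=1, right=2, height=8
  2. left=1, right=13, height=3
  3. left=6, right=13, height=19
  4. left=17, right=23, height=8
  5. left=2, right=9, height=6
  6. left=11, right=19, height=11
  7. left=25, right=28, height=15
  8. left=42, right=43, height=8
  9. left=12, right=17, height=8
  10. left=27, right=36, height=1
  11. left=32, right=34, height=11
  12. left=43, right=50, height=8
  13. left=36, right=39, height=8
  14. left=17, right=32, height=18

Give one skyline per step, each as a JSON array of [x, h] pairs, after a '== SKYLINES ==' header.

== SKYLINES ==
[[1,8],[2,0]]
[[1,8],[2,3],[13,0]]
[[1,8],[2,3],[6,19],[13,0]]
[[1,8],[2,3],[6,19],[13,0],[17,8],[23,0]]
[[1,8],[2,6],[6,19],[13,0],[17,8],[23,0]]
[[1,8],[2,6],[6,19],[13,11],[19,8],[23,0]]
[[1,8],[2,6],[6,19],[13,11],[19,8],[23,0],[25,15],[28,0]]
[[1,8],[2,6],[6,19],[13,11],[19,8],[23,0],[25,15],[28,0],[42,8],[43,0]]
[[1,8],[2,6],[6,19],[13,11],[19,8],[23,0],[25,15],[28,0],[42,8],[43,0]]
[[1,8],[2,6],[6,19],[13,11],[19,8],[23,0],[25,15],[28,1],[36,0],[42,8],[43,0]]
[[1,8],[2,6],[6,19],[13,11],[19,8],[23,0],[25,15],[28,1],[32,11],[34,1],[36,0],[42,8],[43,0]]
[[1,8],[2,6],[6,19],[13,11],[19,8],[23,0],[25,15],[28,1],[32,11],[34,1],[36,0],[42,8],[50,0]]
[[1,8],[2,6],[6,19],[13,11],[19,8],[23,0],[25,15],[28,1],[32,11],[34,1],[36,8],[39,0],[42,8],[50,0]]
[[1,8],[2,6],[6,19],[13,11],[17,18],[32,11],[34,1],[36,8],[39,0],[42,8],[50,0]]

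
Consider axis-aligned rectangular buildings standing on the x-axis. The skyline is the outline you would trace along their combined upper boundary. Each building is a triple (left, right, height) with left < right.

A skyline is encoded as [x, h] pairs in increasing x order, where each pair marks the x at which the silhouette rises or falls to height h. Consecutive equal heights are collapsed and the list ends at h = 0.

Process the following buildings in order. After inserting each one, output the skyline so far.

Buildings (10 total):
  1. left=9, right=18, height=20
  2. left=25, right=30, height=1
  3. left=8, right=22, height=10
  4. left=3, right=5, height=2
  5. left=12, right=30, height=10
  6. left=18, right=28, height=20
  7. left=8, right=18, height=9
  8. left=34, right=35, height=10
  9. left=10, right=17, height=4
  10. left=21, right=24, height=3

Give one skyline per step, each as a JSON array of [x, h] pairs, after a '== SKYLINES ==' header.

== SKYLINES ==
[[9,20],[18,0]]
[[9,20],[18,0],[25,1],[30,0]]
[[8,10],[9,20],[18,10],[22,0],[25,1],[30,0]]
[[3,2],[5,0],[8,10],[9,20],[18,10],[22,0],[25,1],[30,0]]
[[3,2],[5,0],[8,10],[9,20],[18,10],[30,0]]
[[3,2],[5,0],[8,10],[9,20],[28,10],[30,0]]
[[3,2],[5,0],[8,10],[9,20],[28,10],[30,0]]
[[3,2],[5,0],[8,10],[9,20],[28,10],[30,0],[34,10],[35,0]]
[[3,2],[5,0],[8,10],[9,20],[28,10],[30,0],[34,10],[35,0]]
[[3,2],[5,0],[8,10],[9,20],[28,10],[30,0],[34,10],[35,0]]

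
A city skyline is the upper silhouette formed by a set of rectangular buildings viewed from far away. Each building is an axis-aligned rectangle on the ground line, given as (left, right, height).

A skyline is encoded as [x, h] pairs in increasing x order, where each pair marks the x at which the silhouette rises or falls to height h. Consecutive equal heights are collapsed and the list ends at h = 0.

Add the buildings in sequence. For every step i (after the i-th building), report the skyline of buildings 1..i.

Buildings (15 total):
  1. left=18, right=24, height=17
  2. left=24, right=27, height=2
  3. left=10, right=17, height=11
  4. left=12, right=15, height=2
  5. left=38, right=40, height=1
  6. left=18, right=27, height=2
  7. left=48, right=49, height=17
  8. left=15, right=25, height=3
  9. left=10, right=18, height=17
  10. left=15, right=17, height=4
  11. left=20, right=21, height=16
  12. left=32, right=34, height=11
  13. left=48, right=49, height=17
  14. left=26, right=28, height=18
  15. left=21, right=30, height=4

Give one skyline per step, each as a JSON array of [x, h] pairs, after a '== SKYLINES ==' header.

== SKYLINES ==
[[18,17],[24,0]]
[[18,17],[24,2],[27,0]]
[[10,11],[17,0],[18,17],[24,2],[27,0]]
[[10,11],[17,0],[18,17],[24,2],[27,0]]
[[10,11],[17,0],[18,17],[24,2],[27,0],[38,1],[40,0]]
[[10,11],[17,0],[18,17],[24,2],[27,0],[38,1],[40,0]]
[[10,11],[17,0],[18,17],[24,2],[27,0],[38,1],[40,0],[48,17],[49,0]]
[[10,11],[17,3],[18,17],[24,3],[25,2],[27,0],[38,1],[40,0],[48,17],[49,0]]
[[10,17],[24,3],[25,2],[27,0],[38,1],[40,0],[48,17],[49,0]]
[[10,17],[24,3],[25,2],[27,0],[38,1],[40,0],[48,17],[49,0]]
[[10,17],[24,3],[25,2],[27,0],[38,1],[40,0],[48,17],[49,0]]
[[10,17],[24,3],[25,2],[27,0],[32,11],[34,0],[38,1],[40,0],[48,17],[49,0]]
[[10,17],[24,3],[25,2],[27,0],[32,11],[34,0],[38,1],[40,0],[48,17],[49,0]]
[[10,17],[24,3],[25,2],[26,18],[28,0],[32,11],[34,0],[38,1],[40,0],[48,17],[49,0]]
[[10,17],[24,4],[26,18],[28,4],[30,0],[32,11],[34,0],[38,1],[40,0],[48,17],[49,0]]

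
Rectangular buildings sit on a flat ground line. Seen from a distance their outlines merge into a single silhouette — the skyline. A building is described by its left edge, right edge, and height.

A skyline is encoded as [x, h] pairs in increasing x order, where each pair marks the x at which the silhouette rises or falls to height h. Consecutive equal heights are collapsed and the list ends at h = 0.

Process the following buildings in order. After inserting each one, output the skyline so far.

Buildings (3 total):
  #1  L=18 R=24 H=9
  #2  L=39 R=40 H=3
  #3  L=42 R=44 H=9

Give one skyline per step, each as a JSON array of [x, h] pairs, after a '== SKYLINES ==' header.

== SKYLINES ==
[[18,9],[24,0]]
[[18,9],[24,0],[39,3],[40,0]]
[[18,9],[24,0],[39,3],[40,0],[42,9],[44,0]]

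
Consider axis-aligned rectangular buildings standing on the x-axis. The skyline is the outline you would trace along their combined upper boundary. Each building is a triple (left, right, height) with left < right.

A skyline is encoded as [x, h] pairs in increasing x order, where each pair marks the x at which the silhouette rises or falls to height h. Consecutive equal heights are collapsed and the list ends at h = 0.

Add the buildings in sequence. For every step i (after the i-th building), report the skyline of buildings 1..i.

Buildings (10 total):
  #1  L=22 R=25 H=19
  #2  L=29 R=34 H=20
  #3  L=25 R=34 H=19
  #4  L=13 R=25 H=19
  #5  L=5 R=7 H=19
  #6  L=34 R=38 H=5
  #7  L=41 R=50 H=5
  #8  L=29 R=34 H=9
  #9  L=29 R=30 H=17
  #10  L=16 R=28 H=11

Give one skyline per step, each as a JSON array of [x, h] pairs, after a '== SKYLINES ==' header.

== SKYLINES ==
[[22,19],[25,0]]
[[22,19],[25,0],[29,20],[34,0]]
[[22,19],[29,20],[34,0]]
[[13,19],[29,20],[34,0]]
[[5,19],[7,0],[13,19],[29,20],[34,0]]
[[5,19],[7,0],[13,19],[29,20],[34,5],[38,0]]
[[5,19],[7,0],[13,19],[29,20],[34,5],[38,0],[41,5],[50,0]]
[[5,19],[7,0],[13,19],[29,20],[34,5],[38,0],[41,5],[50,0]]
[[5,19],[7,0],[13,19],[29,20],[34,5],[38,0],[41,5],[50,0]]
[[5,19],[7,0],[13,19],[29,20],[34,5],[38,0],[41,5],[50,0]]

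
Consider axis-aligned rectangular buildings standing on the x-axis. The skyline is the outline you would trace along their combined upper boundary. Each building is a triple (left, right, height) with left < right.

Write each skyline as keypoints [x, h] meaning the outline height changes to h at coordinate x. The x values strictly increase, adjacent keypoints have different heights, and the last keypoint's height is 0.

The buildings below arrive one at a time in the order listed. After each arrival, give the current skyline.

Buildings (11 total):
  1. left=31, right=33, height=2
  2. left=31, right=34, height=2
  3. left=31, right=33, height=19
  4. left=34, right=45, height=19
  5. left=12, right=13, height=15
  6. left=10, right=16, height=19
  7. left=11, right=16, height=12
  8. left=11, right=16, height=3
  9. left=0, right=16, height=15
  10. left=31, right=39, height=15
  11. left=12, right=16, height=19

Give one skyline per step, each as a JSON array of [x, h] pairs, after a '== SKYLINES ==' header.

== SKYLINES ==
[[31,2],[33,0]]
[[31,2],[34,0]]
[[31,19],[33,2],[34,0]]
[[31,19],[33,2],[34,19],[45,0]]
[[12,15],[13,0],[31,19],[33,2],[34,19],[45,0]]
[[10,19],[16,0],[31,19],[33,2],[34,19],[45,0]]
[[10,19],[16,0],[31,19],[33,2],[34,19],[45,0]]
[[10,19],[16,0],[31,19],[33,2],[34,19],[45,0]]
[[0,15],[10,19],[16,0],[31,19],[33,2],[34,19],[45,0]]
[[0,15],[10,19],[16,0],[31,19],[33,15],[34,19],[45,0]]
[[0,15],[10,19],[16,0],[31,19],[33,15],[34,19],[45,0]]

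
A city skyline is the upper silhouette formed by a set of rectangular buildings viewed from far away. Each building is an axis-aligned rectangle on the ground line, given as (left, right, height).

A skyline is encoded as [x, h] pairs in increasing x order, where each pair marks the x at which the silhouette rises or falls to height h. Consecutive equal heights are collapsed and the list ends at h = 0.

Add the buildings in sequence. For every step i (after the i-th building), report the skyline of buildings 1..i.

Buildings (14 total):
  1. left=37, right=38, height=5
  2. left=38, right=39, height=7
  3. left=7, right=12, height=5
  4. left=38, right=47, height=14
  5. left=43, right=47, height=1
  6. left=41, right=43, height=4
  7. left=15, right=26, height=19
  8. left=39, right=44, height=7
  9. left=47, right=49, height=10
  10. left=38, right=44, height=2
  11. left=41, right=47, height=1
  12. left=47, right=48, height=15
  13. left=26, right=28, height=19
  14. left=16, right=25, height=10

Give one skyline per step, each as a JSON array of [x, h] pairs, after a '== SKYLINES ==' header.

== SKYLINES ==
[[37,5],[38,0]]
[[37,5],[38,7],[39,0]]
[[7,5],[12,0],[37,5],[38,7],[39,0]]
[[7,5],[12,0],[37,5],[38,14],[47,0]]
[[7,5],[12,0],[37,5],[38,14],[47,0]]
[[7,5],[12,0],[37,5],[38,14],[47,0]]
[[7,5],[12,0],[15,19],[26,0],[37,5],[38,14],[47,0]]
[[7,5],[12,0],[15,19],[26,0],[37,5],[38,14],[47,0]]
[[7,5],[12,0],[15,19],[26,0],[37,5],[38,14],[47,10],[49,0]]
[[7,5],[12,0],[15,19],[26,0],[37,5],[38,14],[47,10],[49,0]]
[[7,5],[12,0],[15,19],[26,0],[37,5],[38,14],[47,10],[49,0]]
[[7,5],[12,0],[15,19],[26,0],[37,5],[38,14],[47,15],[48,10],[49,0]]
[[7,5],[12,0],[15,19],[28,0],[37,5],[38,14],[47,15],[48,10],[49,0]]
[[7,5],[12,0],[15,19],[28,0],[37,5],[38,14],[47,15],[48,10],[49,0]]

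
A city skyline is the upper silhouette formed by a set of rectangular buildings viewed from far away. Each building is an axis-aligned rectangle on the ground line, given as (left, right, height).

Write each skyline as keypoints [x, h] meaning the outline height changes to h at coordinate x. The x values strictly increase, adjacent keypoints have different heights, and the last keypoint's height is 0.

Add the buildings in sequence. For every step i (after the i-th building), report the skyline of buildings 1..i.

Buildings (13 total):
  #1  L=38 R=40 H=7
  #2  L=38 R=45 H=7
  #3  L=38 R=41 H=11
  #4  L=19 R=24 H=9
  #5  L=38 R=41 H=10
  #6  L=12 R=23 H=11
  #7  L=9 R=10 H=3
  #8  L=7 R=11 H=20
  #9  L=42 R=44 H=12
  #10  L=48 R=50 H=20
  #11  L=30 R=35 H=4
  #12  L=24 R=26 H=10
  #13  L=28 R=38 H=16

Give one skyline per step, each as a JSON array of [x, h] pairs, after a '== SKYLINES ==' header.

== SKYLINES ==
[[38,7],[40,0]]
[[38,7],[45,0]]
[[38,11],[41,7],[45,0]]
[[19,9],[24,0],[38,11],[41,7],[45,0]]
[[19,9],[24,0],[38,11],[41,7],[45,0]]
[[12,11],[23,9],[24,0],[38,11],[41,7],[45,0]]
[[9,3],[10,0],[12,11],[23,9],[24,0],[38,11],[41,7],[45,0]]
[[7,20],[11,0],[12,11],[23,9],[24,0],[38,11],[41,7],[45,0]]
[[7,20],[11,0],[12,11],[23,9],[24,0],[38,11],[41,7],[42,12],[44,7],[45,0]]
[[7,20],[11,0],[12,11],[23,9],[24,0],[38,11],[41,7],[42,12],[44,7],[45,0],[48,20],[50,0]]
[[7,20],[11,0],[12,11],[23,9],[24,0],[30,4],[35,0],[38,11],[41,7],[42,12],[44,7],[45,0],[48,20],[50,0]]
[[7,20],[11,0],[12,11],[23,9],[24,10],[26,0],[30,4],[35,0],[38,11],[41,7],[42,12],[44,7],[45,0],[48,20],[50,0]]
[[7,20],[11,0],[12,11],[23,9],[24,10],[26,0],[28,16],[38,11],[41,7],[42,12],[44,7],[45,0],[48,20],[50,0]]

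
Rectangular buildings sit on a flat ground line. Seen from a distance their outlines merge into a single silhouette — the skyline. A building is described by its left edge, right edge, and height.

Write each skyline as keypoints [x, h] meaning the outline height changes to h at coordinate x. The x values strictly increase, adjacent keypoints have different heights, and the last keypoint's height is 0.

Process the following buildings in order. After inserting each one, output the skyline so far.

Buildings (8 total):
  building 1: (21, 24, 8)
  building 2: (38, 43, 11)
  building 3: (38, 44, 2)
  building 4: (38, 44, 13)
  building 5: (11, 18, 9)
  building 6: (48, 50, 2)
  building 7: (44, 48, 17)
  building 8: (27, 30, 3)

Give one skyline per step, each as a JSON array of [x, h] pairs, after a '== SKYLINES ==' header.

== SKYLINES ==
[[21,8],[24,0]]
[[21,8],[24,0],[38,11],[43,0]]
[[21,8],[24,0],[38,11],[43,2],[44,0]]
[[21,8],[24,0],[38,13],[44,0]]
[[11,9],[18,0],[21,8],[24,0],[38,13],[44,0]]
[[11,9],[18,0],[21,8],[24,0],[38,13],[44,0],[48,2],[50,0]]
[[11,9],[18,0],[21,8],[24,0],[38,13],[44,17],[48,2],[50,0]]
[[11,9],[18,0],[21,8],[24,0],[27,3],[30,0],[38,13],[44,17],[48,2],[50,0]]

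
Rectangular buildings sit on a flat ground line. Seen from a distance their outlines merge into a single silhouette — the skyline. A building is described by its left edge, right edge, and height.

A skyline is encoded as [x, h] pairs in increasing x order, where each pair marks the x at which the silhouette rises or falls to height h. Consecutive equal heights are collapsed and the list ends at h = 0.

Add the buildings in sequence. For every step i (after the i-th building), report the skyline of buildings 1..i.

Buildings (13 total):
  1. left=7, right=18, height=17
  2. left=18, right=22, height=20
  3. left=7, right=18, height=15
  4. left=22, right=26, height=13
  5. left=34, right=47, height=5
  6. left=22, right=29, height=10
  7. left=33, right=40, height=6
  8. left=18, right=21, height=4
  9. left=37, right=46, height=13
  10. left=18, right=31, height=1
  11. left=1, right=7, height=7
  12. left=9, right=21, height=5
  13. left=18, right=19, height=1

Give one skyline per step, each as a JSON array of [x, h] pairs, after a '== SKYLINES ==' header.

== SKYLINES ==
[[7,17],[18,0]]
[[7,17],[18,20],[22,0]]
[[7,17],[18,20],[22,0]]
[[7,17],[18,20],[22,13],[26,0]]
[[7,17],[18,20],[22,13],[26,0],[34,5],[47,0]]
[[7,17],[18,20],[22,13],[26,10],[29,0],[34,5],[47,0]]
[[7,17],[18,20],[22,13],[26,10],[29,0],[33,6],[40,5],[47,0]]
[[7,17],[18,20],[22,13],[26,10],[29,0],[33,6],[40,5],[47,0]]
[[7,17],[18,20],[22,13],[26,10],[29,0],[33,6],[37,13],[46,5],[47,0]]
[[7,17],[18,20],[22,13],[26,10],[29,1],[31,0],[33,6],[37,13],[46,5],[47,0]]
[[1,7],[7,17],[18,20],[22,13],[26,10],[29,1],[31,0],[33,6],[37,13],[46,5],[47,0]]
[[1,7],[7,17],[18,20],[22,13],[26,10],[29,1],[31,0],[33,6],[37,13],[46,5],[47,0]]
[[1,7],[7,17],[18,20],[22,13],[26,10],[29,1],[31,0],[33,6],[37,13],[46,5],[47,0]]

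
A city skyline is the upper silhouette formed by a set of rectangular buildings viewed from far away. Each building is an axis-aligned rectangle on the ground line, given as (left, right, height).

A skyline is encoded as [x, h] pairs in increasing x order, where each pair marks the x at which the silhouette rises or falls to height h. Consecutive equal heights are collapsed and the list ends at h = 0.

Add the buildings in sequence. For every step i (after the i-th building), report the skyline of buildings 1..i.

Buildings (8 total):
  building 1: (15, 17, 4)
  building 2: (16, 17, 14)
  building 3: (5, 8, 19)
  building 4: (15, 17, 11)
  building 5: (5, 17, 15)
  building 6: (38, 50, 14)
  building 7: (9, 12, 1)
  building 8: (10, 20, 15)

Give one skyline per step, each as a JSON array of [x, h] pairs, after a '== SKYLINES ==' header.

== SKYLINES ==
[[15,4],[17,0]]
[[15,4],[16,14],[17,0]]
[[5,19],[8,0],[15,4],[16,14],[17,0]]
[[5,19],[8,0],[15,11],[16,14],[17,0]]
[[5,19],[8,15],[17,0]]
[[5,19],[8,15],[17,0],[38,14],[50,0]]
[[5,19],[8,15],[17,0],[38,14],[50,0]]
[[5,19],[8,15],[20,0],[38,14],[50,0]]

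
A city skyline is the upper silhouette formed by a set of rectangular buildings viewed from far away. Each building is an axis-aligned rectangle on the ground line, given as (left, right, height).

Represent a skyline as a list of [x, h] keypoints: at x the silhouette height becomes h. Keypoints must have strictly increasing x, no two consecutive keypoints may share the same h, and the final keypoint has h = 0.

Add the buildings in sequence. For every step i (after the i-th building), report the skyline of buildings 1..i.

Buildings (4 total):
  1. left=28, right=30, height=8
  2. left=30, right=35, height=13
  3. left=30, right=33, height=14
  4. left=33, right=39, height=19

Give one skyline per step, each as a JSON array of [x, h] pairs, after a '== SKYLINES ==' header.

== SKYLINES ==
[[28,8],[30,0]]
[[28,8],[30,13],[35,0]]
[[28,8],[30,14],[33,13],[35,0]]
[[28,8],[30,14],[33,19],[39,0]]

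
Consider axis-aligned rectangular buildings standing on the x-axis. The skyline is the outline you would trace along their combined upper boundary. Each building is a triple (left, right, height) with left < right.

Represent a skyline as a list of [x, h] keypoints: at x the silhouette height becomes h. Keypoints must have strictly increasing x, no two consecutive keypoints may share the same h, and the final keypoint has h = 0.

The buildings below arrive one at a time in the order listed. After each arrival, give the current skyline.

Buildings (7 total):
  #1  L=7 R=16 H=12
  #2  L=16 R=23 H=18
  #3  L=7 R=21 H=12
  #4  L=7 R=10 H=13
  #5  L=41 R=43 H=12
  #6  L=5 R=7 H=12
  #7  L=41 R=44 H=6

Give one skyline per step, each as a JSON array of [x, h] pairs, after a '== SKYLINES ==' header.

== SKYLINES ==
[[7,12],[16,0]]
[[7,12],[16,18],[23,0]]
[[7,12],[16,18],[23,0]]
[[7,13],[10,12],[16,18],[23,0]]
[[7,13],[10,12],[16,18],[23,0],[41,12],[43,0]]
[[5,12],[7,13],[10,12],[16,18],[23,0],[41,12],[43,0]]
[[5,12],[7,13],[10,12],[16,18],[23,0],[41,12],[43,6],[44,0]]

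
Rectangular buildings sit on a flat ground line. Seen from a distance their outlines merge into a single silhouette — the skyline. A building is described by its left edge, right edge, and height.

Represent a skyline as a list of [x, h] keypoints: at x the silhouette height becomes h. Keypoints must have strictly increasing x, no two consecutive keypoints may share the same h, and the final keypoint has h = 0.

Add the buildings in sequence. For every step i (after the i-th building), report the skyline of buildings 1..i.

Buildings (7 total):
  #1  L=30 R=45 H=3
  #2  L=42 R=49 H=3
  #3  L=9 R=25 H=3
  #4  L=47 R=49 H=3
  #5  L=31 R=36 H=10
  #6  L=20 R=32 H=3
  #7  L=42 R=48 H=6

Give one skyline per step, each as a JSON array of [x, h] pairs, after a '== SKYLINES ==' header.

== SKYLINES ==
[[30,3],[45,0]]
[[30,3],[49,0]]
[[9,3],[25,0],[30,3],[49,0]]
[[9,3],[25,0],[30,3],[49,0]]
[[9,3],[25,0],[30,3],[31,10],[36,3],[49,0]]
[[9,3],[31,10],[36,3],[49,0]]
[[9,3],[31,10],[36,3],[42,6],[48,3],[49,0]]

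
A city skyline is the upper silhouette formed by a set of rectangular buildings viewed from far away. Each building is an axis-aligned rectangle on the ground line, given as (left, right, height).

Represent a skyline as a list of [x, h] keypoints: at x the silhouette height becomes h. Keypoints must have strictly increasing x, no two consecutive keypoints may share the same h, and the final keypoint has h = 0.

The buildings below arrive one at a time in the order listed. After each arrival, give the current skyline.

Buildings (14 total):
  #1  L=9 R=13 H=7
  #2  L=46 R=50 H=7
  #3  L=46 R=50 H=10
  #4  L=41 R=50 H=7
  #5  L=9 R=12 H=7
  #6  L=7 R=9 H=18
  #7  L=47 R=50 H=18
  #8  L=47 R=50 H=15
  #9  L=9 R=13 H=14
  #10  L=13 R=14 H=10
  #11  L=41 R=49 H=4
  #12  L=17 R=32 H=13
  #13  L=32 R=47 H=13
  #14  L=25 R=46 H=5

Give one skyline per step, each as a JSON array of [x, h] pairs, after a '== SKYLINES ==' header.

== SKYLINES ==
[[9,7],[13,0]]
[[9,7],[13,0],[46,7],[50,0]]
[[9,7],[13,0],[46,10],[50,0]]
[[9,7],[13,0],[41,7],[46,10],[50,0]]
[[9,7],[13,0],[41,7],[46,10],[50,0]]
[[7,18],[9,7],[13,0],[41,7],[46,10],[50,0]]
[[7,18],[9,7],[13,0],[41,7],[46,10],[47,18],[50,0]]
[[7,18],[9,7],[13,0],[41,7],[46,10],[47,18],[50,0]]
[[7,18],[9,14],[13,0],[41,7],[46,10],[47,18],[50,0]]
[[7,18],[9,14],[13,10],[14,0],[41,7],[46,10],[47,18],[50,0]]
[[7,18],[9,14],[13,10],[14,0],[41,7],[46,10],[47,18],[50,0]]
[[7,18],[9,14],[13,10],[14,0],[17,13],[32,0],[41,7],[46,10],[47,18],[50,0]]
[[7,18],[9,14],[13,10],[14,0],[17,13],[47,18],[50,0]]
[[7,18],[9,14],[13,10],[14,0],[17,13],[47,18],[50,0]]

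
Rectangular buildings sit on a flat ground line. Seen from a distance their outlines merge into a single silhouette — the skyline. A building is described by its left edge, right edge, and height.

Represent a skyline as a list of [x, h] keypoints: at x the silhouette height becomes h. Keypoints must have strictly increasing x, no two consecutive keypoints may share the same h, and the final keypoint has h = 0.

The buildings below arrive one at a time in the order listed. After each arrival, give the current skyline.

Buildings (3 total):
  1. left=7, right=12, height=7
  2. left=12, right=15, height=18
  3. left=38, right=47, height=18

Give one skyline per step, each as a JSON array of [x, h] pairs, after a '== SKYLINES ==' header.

== SKYLINES ==
[[7,7],[12,0]]
[[7,7],[12,18],[15,0]]
[[7,7],[12,18],[15,0],[38,18],[47,0]]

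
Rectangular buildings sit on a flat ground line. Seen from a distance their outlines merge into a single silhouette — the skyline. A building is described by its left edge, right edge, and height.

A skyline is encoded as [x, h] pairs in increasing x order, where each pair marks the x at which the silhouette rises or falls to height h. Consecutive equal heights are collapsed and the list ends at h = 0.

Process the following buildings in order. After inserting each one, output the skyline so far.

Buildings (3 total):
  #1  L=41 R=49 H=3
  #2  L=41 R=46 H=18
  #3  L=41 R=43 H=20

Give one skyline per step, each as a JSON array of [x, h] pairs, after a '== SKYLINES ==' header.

== SKYLINES ==
[[41,3],[49,0]]
[[41,18],[46,3],[49,0]]
[[41,20],[43,18],[46,3],[49,0]]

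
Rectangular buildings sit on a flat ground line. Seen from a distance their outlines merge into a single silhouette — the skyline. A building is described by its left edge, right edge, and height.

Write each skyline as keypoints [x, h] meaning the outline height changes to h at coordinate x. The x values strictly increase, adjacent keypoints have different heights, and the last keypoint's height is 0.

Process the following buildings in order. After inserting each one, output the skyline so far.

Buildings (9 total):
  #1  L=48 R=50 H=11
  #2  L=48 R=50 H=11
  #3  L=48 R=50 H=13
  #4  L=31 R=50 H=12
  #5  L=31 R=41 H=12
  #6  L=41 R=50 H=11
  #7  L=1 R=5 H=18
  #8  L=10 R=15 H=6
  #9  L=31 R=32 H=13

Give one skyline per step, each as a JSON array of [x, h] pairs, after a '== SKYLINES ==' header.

== SKYLINES ==
[[48,11],[50,0]]
[[48,11],[50,0]]
[[48,13],[50,0]]
[[31,12],[48,13],[50,0]]
[[31,12],[48,13],[50,0]]
[[31,12],[48,13],[50,0]]
[[1,18],[5,0],[31,12],[48,13],[50,0]]
[[1,18],[5,0],[10,6],[15,0],[31,12],[48,13],[50,0]]
[[1,18],[5,0],[10,6],[15,0],[31,13],[32,12],[48,13],[50,0]]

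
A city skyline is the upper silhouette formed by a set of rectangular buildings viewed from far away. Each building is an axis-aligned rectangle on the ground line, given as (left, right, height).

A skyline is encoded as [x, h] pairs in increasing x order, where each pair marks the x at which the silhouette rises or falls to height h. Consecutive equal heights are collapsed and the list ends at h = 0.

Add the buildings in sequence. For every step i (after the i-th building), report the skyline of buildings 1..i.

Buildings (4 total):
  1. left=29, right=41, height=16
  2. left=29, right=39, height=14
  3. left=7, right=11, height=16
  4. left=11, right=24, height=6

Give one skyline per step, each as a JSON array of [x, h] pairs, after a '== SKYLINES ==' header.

== SKYLINES ==
[[29,16],[41,0]]
[[29,16],[41,0]]
[[7,16],[11,0],[29,16],[41,0]]
[[7,16],[11,6],[24,0],[29,16],[41,0]]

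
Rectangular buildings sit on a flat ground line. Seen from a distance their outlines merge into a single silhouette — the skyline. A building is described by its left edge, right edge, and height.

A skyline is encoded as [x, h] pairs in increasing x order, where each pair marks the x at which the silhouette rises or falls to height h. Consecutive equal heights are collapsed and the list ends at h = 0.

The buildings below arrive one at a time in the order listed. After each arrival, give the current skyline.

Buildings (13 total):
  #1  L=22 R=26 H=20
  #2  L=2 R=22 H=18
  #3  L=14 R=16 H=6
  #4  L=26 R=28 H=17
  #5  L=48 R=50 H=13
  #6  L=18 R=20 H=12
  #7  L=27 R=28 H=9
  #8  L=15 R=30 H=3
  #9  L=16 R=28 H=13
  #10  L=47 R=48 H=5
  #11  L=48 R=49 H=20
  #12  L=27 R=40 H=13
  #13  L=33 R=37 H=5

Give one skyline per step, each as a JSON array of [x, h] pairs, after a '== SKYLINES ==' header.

== SKYLINES ==
[[22,20],[26,0]]
[[2,18],[22,20],[26,0]]
[[2,18],[22,20],[26,0]]
[[2,18],[22,20],[26,17],[28,0]]
[[2,18],[22,20],[26,17],[28,0],[48,13],[50,0]]
[[2,18],[22,20],[26,17],[28,0],[48,13],[50,0]]
[[2,18],[22,20],[26,17],[28,0],[48,13],[50,0]]
[[2,18],[22,20],[26,17],[28,3],[30,0],[48,13],[50,0]]
[[2,18],[22,20],[26,17],[28,3],[30,0],[48,13],[50,0]]
[[2,18],[22,20],[26,17],[28,3],[30,0],[47,5],[48,13],[50,0]]
[[2,18],[22,20],[26,17],[28,3],[30,0],[47,5],[48,20],[49,13],[50,0]]
[[2,18],[22,20],[26,17],[28,13],[40,0],[47,5],[48,20],[49,13],[50,0]]
[[2,18],[22,20],[26,17],[28,13],[40,0],[47,5],[48,20],[49,13],[50,0]]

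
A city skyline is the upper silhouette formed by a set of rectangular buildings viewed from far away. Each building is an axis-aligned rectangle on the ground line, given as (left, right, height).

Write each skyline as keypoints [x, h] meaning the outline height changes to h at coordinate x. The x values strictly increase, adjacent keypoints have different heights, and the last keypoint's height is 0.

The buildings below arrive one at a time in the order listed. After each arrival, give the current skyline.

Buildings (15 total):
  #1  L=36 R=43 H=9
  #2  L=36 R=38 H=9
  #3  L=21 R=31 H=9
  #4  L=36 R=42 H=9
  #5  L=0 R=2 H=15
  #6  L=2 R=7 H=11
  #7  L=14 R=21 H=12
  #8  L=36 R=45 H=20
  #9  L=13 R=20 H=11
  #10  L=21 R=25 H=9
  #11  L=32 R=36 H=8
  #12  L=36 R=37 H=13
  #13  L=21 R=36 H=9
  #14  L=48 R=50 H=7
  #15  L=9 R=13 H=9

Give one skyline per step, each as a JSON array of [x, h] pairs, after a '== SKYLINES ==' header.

== SKYLINES ==
[[36,9],[43,0]]
[[36,9],[43,0]]
[[21,9],[31,0],[36,9],[43,0]]
[[21,9],[31,0],[36,9],[43,0]]
[[0,15],[2,0],[21,9],[31,0],[36,9],[43,0]]
[[0,15],[2,11],[7,0],[21,9],[31,0],[36,9],[43,0]]
[[0,15],[2,11],[7,0],[14,12],[21,9],[31,0],[36,9],[43,0]]
[[0,15],[2,11],[7,0],[14,12],[21,9],[31,0],[36,20],[45,0]]
[[0,15],[2,11],[7,0],[13,11],[14,12],[21,9],[31,0],[36,20],[45,0]]
[[0,15],[2,11],[7,0],[13,11],[14,12],[21,9],[31,0],[36,20],[45,0]]
[[0,15],[2,11],[7,0],[13,11],[14,12],[21,9],[31,0],[32,8],[36,20],[45,0]]
[[0,15],[2,11],[7,0],[13,11],[14,12],[21,9],[31,0],[32,8],[36,20],[45,0]]
[[0,15],[2,11],[7,0],[13,11],[14,12],[21,9],[36,20],[45,0]]
[[0,15],[2,11],[7,0],[13,11],[14,12],[21,9],[36,20],[45,0],[48,7],[50,0]]
[[0,15],[2,11],[7,0],[9,9],[13,11],[14,12],[21,9],[36,20],[45,0],[48,7],[50,0]]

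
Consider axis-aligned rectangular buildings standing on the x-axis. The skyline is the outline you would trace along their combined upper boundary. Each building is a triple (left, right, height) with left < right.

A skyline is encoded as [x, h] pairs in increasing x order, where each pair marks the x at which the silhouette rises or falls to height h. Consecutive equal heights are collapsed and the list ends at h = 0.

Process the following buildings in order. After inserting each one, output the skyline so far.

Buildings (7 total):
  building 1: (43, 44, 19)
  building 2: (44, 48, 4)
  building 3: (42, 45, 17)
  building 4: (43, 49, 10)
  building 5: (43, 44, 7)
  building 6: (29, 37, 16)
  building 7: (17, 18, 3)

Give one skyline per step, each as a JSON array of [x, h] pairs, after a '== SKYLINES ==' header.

== SKYLINES ==
[[43,19],[44,0]]
[[43,19],[44,4],[48,0]]
[[42,17],[43,19],[44,17],[45,4],[48,0]]
[[42,17],[43,19],[44,17],[45,10],[49,0]]
[[42,17],[43,19],[44,17],[45,10],[49,0]]
[[29,16],[37,0],[42,17],[43,19],[44,17],[45,10],[49,0]]
[[17,3],[18,0],[29,16],[37,0],[42,17],[43,19],[44,17],[45,10],[49,0]]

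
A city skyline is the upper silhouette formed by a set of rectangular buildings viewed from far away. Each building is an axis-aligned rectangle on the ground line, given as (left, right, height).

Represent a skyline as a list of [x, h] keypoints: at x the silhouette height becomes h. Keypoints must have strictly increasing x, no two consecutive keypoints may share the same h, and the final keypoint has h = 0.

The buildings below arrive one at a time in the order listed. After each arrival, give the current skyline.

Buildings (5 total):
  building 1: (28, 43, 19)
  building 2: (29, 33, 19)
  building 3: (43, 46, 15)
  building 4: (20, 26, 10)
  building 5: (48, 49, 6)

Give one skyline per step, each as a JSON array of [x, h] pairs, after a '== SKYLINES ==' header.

== SKYLINES ==
[[28,19],[43,0]]
[[28,19],[43,0]]
[[28,19],[43,15],[46,0]]
[[20,10],[26,0],[28,19],[43,15],[46,0]]
[[20,10],[26,0],[28,19],[43,15],[46,0],[48,6],[49,0]]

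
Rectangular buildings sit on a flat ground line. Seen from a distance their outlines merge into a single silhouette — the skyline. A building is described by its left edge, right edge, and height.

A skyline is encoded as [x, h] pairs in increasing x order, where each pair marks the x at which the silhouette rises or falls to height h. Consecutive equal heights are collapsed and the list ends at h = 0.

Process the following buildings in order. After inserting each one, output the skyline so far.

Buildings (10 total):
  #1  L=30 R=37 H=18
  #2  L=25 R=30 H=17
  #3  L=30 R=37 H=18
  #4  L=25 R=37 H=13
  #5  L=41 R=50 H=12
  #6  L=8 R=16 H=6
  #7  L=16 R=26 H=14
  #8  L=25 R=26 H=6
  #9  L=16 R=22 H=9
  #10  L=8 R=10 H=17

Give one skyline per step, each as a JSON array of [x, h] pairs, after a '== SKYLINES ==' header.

== SKYLINES ==
[[30,18],[37,0]]
[[25,17],[30,18],[37,0]]
[[25,17],[30,18],[37,0]]
[[25,17],[30,18],[37,0]]
[[25,17],[30,18],[37,0],[41,12],[50,0]]
[[8,6],[16,0],[25,17],[30,18],[37,0],[41,12],[50,0]]
[[8,6],[16,14],[25,17],[30,18],[37,0],[41,12],[50,0]]
[[8,6],[16,14],[25,17],[30,18],[37,0],[41,12],[50,0]]
[[8,6],[16,14],[25,17],[30,18],[37,0],[41,12],[50,0]]
[[8,17],[10,6],[16,14],[25,17],[30,18],[37,0],[41,12],[50,0]]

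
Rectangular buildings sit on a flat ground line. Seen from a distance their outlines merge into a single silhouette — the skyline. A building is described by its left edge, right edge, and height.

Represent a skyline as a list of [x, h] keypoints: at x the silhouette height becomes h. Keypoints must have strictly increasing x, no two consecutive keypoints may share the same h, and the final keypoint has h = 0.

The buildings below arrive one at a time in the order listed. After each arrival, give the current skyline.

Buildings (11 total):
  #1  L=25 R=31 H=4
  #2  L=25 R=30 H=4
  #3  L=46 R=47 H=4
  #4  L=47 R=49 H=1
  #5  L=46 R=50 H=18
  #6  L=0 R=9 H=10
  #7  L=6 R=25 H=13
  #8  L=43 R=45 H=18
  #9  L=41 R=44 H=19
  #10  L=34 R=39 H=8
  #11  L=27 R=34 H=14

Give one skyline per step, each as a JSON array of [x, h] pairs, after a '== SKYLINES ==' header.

== SKYLINES ==
[[25,4],[31,0]]
[[25,4],[31,0]]
[[25,4],[31,0],[46,4],[47,0]]
[[25,4],[31,0],[46,4],[47,1],[49,0]]
[[25,4],[31,0],[46,18],[50,0]]
[[0,10],[9,0],[25,4],[31,0],[46,18],[50,0]]
[[0,10],[6,13],[25,4],[31,0],[46,18],[50,0]]
[[0,10],[6,13],[25,4],[31,0],[43,18],[45,0],[46,18],[50,0]]
[[0,10],[6,13],[25,4],[31,0],[41,19],[44,18],[45,0],[46,18],[50,0]]
[[0,10],[6,13],[25,4],[31,0],[34,8],[39,0],[41,19],[44,18],[45,0],[46,18],[50,0]]
[[0,10],[6,13],[25,4],[27,14],[34,8],[39,0],[41,19],[44,18],[45,0],[46,18],[50,0]]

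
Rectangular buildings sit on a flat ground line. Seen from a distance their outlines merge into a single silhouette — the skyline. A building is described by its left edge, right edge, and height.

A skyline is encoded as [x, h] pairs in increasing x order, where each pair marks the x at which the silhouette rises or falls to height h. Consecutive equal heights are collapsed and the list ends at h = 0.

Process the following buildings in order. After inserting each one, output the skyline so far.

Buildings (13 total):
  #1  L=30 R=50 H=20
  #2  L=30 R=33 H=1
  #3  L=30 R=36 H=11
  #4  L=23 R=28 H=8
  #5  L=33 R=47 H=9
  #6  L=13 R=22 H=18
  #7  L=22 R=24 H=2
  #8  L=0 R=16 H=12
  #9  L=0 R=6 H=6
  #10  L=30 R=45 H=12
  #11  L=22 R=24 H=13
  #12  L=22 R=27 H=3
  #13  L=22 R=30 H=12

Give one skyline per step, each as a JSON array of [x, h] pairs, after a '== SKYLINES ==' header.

== SKYLINES ==
[[30,20],[50,0]]
[[30,20],[50,0]]
[[30,20],[50,0]]
[[23,8],[28,0],[30,20],[50,0]]
[[23,8],[28,0],[30,20],[50,0]]
[[13,18],[22,0],[23,8],[28,0],[30,20],[50,0]]
[[13,18],[22,2],[23,8],[28,0],[30,20],[50,0]]
[[0,12],[13,18],[22,2],[23,8],[28,0],[30,20],[50,0]]
[[0,12],[13,18],[22,2],[23,8],[28,0],[30,20],[50,0]]
[[0,12],[13,18],[22,2],[23,8],[28,0],[30,20],[50,0]]
[[0,12],[13,18],[22,13],[24,8],[28,0],[30,20],[50,0]]
[[0,12],[13,18],[22,13],[24,8],[28,0],[30,20],[50,0]]
[[0,12],[13,18],[22,13],[24,12],[30,20],[50,0]]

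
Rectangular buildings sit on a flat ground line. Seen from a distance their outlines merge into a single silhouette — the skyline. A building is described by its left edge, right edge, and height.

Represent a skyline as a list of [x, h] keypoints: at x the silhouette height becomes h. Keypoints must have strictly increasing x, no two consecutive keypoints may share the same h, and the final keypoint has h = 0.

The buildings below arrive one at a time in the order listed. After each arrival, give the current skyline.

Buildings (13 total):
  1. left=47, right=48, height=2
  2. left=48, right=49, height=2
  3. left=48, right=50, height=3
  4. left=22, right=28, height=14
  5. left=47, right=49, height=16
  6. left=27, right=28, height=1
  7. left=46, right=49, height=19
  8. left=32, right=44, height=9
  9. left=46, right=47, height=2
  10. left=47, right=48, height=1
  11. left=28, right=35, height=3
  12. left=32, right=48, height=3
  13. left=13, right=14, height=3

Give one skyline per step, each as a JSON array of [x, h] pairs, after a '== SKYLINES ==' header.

== SKYLINES ==
[[47,2],[48,0]]
[[47,2],[49,0]]
[[47,2],[48,3],[50,0]]
[[22,14],[28,0],[47,2],[48,3],[50,0]]
[[22,14],[28,0],[47,16],[49,3],[50,0]]
[[22,14],[28,0],[47,16],[49,3],[50,0]]
[[22,14],[28,0],[46,19],[49,3],[50,0]]
[[22,14],[28,0],[32,9],[44,0],[46,19],[49,3],[50,0]]
[[22,14],[28,0],[32,9],[44,0],[46,19],[49,3],[50,0]]
[[22,14],[28,0],[32,9],[44,0],[46,19],[49,3],[50,0]]
[[22,14],[28,3],[32,9],[44,0],[46,19],[49,3],[50,0]]
[[22,14],[28,3],[32,9],[44,3],[46,19],[49,3],[50,0]]
[[13,3],[14,0],[22,14],[28,3],[32,9],[44,3],[46,19],[49,3],[50,0]]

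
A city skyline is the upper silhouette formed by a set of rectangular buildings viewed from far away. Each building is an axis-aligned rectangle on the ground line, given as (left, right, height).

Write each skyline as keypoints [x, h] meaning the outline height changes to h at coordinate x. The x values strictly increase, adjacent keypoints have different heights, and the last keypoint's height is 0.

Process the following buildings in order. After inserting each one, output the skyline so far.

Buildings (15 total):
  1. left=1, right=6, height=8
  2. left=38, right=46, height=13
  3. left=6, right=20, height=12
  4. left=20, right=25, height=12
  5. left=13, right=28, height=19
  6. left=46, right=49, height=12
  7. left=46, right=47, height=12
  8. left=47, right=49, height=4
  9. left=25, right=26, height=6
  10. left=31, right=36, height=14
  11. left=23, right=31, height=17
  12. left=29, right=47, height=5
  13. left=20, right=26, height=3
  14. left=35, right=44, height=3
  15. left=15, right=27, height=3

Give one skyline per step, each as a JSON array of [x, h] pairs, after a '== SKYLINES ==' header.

== SKYLINES ==
[[1,8],[6,0]]
[[1,8],[6,0],[38,13],[46,0]]
[[1,8],[6,12],[20,0],[38,13],[46,0]]
[[1,8],[6,12],[25,0],[38,13],[46,0]]
[[1,8],[6,12],[13,19],[28,0],[38,13],[46,0]]
[[1,8],[6,12],[13,19],[28,0],[38,13],[46,12],[49,0]]
[[1,8],[6,12],[13,19],[28,0],[38,13],[46,12],[49,0]]
[[1,8],[6,12],[13,19],[28,0],[38,13],[46,12],[49,0]]
[[1,8],[6,12],[13,19],[28,0],[38,13],[46,12],[49,0]]
[[1,8],[6,12],[13,19],[28,0],[31,14],[36,0],[38,13],[46,12],[49,0]]
[[1,8],[6,12],[13,19],[28,17],[31,14],[36,0],[38,13],[46,12],[49,0]]
[[1,8],[6,12],[13,19],[28,17],[31,14],[36,5],[38,13],[46,12],[49,0]]
[[1,8],[6,12],[13,19],[28,17],[31,14],[36,5],[38,13],[46,12],[49,0]]
[[1,8],[6,12],[13,19],[28,17],[31,14],[36,5],[38,13],[46,12],[49,0]]
[[1,8],[6,12],[13,19],[28,17],[31,14],[36,5],[38,13],[46,12],[49,0]]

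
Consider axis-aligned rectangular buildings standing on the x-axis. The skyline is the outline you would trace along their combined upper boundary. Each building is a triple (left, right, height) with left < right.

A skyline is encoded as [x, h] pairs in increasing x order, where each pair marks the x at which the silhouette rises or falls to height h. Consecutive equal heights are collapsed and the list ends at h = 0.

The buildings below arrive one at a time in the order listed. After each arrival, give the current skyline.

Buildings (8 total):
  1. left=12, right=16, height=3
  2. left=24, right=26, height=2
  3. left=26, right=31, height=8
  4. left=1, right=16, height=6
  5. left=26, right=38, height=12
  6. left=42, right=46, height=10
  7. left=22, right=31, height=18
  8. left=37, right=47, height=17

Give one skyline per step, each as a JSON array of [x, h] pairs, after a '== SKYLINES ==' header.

== SKYLINES ==
[[12,3],[16,0]]
[[12,3],[16,0],[24,2],[26,0]]
[[12,3],[16,0],[24,2],[26,8],[31,0]]
[[1,6],[16,0],[24,2],[26,8],[31,0]]
[[1,6],[16,0],[24,2],[26,12],[38,0]]
[[1,6],[16,0],[24,2],[26,12],[38,0],[42,10],[46,0]]
[[1,6],[16,0],[22,18],[31,12],[38,0],[42,10],[46,0]]
[[1,6],[16,0],[22,18],[31,12],[37,17],[47,0]]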